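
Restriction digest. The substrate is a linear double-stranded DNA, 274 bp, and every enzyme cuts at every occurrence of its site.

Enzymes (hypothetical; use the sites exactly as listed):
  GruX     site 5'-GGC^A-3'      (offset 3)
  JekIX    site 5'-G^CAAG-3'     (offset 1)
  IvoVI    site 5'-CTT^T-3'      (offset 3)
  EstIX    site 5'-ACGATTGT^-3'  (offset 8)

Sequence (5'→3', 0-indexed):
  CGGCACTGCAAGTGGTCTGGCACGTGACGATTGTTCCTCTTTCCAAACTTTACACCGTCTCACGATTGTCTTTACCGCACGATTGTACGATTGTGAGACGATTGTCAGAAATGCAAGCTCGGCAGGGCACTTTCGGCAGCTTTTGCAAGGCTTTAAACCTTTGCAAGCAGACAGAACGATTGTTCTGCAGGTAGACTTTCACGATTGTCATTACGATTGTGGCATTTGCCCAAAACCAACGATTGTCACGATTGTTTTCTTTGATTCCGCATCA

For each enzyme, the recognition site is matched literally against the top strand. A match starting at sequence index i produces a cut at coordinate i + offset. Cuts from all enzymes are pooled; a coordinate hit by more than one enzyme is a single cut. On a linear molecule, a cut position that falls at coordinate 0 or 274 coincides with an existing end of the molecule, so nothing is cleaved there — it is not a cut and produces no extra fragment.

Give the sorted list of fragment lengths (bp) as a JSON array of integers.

Site scan:
  GruX GGCA/3: at [1, 18, 120, 125, 134, 220] ⇒ [4, 21, 123, 128, 137, 223]
  JekIX GCAAG/1: at [7, 112, 144, 162] ⇒ [8, 113, 145, 163]
  IvoVI CTTT/3: at [38, 47, 69, 129, 139, 150, 158, 195, 258] ⇒ [41, 50, 72, 132, 142, 153, 161, 198, 261]
  EstIX ACGATTGT/8: at [26, 61, 78, 86, 97, 175, 200, 212, 238, 247] ⇒ [34, 69, 86, 94, 105, 183, 208, 220, 246, 255]

All cut coordinates (distinct, sorted): [4, 8, 21, 34, 41, 50, 69, 72, 86, 94, 105, 113, 123, 128, 132, 137, 142, 145, 153, 161, 163, 183, 198, 208, 220, 223, 246, 255, 261]

Fragment lengths:
  [0,4): 4 bp
  [4,8): 4 bp
  [8,21): 13 bp
  [21,34): 13 bp
  [34,41): 7 bp
  [41,50): 9 bp
  [50,69): 19 bp
  [69,72): 3 bp
  [72,86): 14 bp
  [86,94): 8 bp
  [94,105): 11 bp
  [105,113): 8 bp
  [113,123): 10 bp
  [123,128): 5 bp
  [128,132): 4 bp
  [132,137): 5 bp
  [137,142): 5 bp
  [142,145): 3 bp
  [145,153): 8 bp
  [153,161): 8 bp
  [161,163): 2 bp
  [163,183): 20 bp
  [183,198): 15 bp
  [198,208): 10 bp
  [208,220): 12 bp
  [220,223): 3 bp
  [223,246): 23 bp
  [246,255): 9 bp
  [255,261): 6 bp
  [261,274): 13 bp

[2,3,3,3,4,4,4,5,5,5,6,7,8,8,8,8,9,9,10,10,11,12,13,13,13,14,15,19,20,23]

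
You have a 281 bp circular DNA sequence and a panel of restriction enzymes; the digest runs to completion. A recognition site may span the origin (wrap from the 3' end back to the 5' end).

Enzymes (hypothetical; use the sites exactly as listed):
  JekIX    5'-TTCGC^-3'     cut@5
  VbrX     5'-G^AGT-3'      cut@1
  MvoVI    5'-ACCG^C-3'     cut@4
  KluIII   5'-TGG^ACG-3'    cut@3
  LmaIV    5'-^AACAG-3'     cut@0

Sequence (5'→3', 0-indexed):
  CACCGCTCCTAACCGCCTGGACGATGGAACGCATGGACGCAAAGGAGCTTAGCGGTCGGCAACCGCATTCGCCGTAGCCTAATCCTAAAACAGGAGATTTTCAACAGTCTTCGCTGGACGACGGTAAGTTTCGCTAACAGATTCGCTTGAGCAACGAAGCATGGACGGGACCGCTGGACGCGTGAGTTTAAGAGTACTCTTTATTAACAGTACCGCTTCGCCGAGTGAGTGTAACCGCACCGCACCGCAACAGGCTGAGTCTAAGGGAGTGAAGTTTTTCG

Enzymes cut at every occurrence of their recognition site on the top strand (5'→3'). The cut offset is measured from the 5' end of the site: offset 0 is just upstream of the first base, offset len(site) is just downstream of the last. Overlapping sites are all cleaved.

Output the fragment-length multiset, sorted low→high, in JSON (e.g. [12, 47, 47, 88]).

Per-enzyme occurrences:
  JekIX (TTCGC, off=5): starts [67, 109, 129, 141, 216, 277] → cuts [1, 72, 114, 134, 146, 221]
  VbrX (GAGT, off=1): starts [183, 191, 222, 226, 256, 266] → cuts [184, 192, 223, 227, 257, 267]
  MvoVI (ACCGC, off=4): starts [1, 11, 61, 169, 211, 233, 238, 243] → cuts [5, 15, 65, 173, 215, 237, 242, 247]
  KluIII (TGGACG, off=3): starts [17, 33, 114, 161, 174] → cuts [20, 36, 117, 164, 177]
  LmaIV (AACAG, off=0): starts [88, 102, 135, 205, 248] → cuts [88, 102, 135, 205, 248]

Pooled cuts: [1, 5, 15, 20, 36, 65, 72, 88, 102, 114, 117, 134, 135, 146, 164, 173, 177, 184, 192, 205, 215, 221, 223, 227, 237, 242, 247, 248, 257, 267]

Fragment lengths:
  1→5: 4 bp
  5→15: 10 bp
  15→20: 5 bp
  20→36: 16 bp
  36→65: 29 bp
  65→72: 7 bp
  72→88: 16 bp
  88→102: 14 bp
  102→114: 12 bp
  114→117: 3 bp
  117→134: 17 bp
  134→135: 1 bp
  135→146: 11 bp
  146→164: 18 bp
  164→173: 9 bp
  173→177: 4 bp
  177→184: 7 bp
  184→192: 8 bp
  192→205: 13 bp
  205→215: 10 bp
  215→221: 6 bp
  221→223: 2 bp
  223→227: 4 bp
  227→237: 10 bp
  237→242: 5 bp
  242→247: 5 bp
  247→248: 1 bp
  248→257: 9 bp
  257→267: 10 bp
  267→1 (wrap): 281-267+1 = 15 bp

[1,1,2,3,4,4,4,5,5,5,6,7,7,8,9,9,10,10,10,10,11,12,13,14,15,16,16,17,18,29]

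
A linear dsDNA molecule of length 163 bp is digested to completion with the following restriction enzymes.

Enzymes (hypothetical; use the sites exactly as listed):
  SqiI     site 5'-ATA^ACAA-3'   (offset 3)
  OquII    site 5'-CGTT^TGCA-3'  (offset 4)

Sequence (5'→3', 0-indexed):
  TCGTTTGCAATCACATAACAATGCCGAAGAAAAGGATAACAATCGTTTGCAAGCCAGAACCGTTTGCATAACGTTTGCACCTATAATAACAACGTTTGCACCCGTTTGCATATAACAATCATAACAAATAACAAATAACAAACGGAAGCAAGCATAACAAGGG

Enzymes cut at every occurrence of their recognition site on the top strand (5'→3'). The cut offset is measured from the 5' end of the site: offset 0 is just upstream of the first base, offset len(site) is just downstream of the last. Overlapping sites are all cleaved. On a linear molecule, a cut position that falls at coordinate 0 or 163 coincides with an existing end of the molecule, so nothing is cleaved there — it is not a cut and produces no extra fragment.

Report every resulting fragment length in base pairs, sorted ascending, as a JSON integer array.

[5,7,7,7,8,8,9,9,10,11,12,13,17,19,21]

Per-enzyme occurrences:
  SqiI (ATAACAA, off=3): starts [14, 35, 85, 111, 120, 127, 134, 153] → cuts [17, 38, 88, 114, 123, 130, 137, 156]
  OquII (CGTTTGCA, off=4): starts [1, 43, 60, 71, 92, 102] → cuts [5, 47, 64, 75, 96, 106]

All cut coordinates (distinct, sorted): [5, 17, 38, 47, 64, 75, 88, 96, 106, 114, 123, 130, 137, 156]

Fragment lengths:
  [0,5): 5 bp
  [5,17): 12 bp
  [17,38): 21 bp
  [38,47): 9 bp
  [47,64): 17 bp
  [64,75): 11 bp
  [75,88): 13 bp
  [88,96): 8 bp
  [96,106): 10 bp
  [106,114): 8 bp
  [114,123): 9 bp
  [123,130): 7 bp
  [130,137): 7 bp
  [137,156): 19 bp
  [156,163): 7 bp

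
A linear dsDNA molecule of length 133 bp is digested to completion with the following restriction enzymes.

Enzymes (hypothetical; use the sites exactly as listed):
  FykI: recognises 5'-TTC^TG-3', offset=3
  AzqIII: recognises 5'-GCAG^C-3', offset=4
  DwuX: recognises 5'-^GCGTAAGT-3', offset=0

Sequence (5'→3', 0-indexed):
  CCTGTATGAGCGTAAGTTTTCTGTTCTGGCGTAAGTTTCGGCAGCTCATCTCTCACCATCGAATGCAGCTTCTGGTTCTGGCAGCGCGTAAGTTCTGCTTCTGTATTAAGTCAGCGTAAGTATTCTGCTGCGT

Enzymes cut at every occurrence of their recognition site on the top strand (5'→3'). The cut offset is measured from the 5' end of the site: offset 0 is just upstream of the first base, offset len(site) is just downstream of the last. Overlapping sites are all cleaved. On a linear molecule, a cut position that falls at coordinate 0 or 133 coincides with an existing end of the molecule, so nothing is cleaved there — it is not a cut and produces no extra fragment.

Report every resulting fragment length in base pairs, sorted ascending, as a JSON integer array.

[1,2,4,5,6,6,6,8,9,10,12,12,12,16,24]

Site scan:
  FykI (TTCTG, off=3): starts [18, 23, 69, 75, 92, 98, 122] → cuts [21, 26, 72, 78, 95, 101, 125]
  AzqIII (GCAGC, off=4): starts [40, 64, 80] → cuts [44, 68, 84]
  DwuX (GCGTAAGT, off=0): starts [9, 28, 85, 113] → cuts [9, 28, 85, 113]

All cut coordinates (distinct, sorted): [9, 21, 26, 28, 44, 68, 72, 78, 84, 85, 95, 101, 113, 125]

Fragment lengths:
  [0,9): 9 bp
  [9,21): 12 bp
  [21,26): 5 bp
  [26,28): 2 bp
  [28,44): 16 bp
  [44,68): 24 bp
  [68,72): 4 bp
  [72,78): 6 bp
  [78,84): 6 bp
  [84,85): 1 bp
  [85,95): 10 bp
  [95,101): 6 bp
  [101,113): 12 bp
  [113,125): 12 bp
  [125,133): 8 bp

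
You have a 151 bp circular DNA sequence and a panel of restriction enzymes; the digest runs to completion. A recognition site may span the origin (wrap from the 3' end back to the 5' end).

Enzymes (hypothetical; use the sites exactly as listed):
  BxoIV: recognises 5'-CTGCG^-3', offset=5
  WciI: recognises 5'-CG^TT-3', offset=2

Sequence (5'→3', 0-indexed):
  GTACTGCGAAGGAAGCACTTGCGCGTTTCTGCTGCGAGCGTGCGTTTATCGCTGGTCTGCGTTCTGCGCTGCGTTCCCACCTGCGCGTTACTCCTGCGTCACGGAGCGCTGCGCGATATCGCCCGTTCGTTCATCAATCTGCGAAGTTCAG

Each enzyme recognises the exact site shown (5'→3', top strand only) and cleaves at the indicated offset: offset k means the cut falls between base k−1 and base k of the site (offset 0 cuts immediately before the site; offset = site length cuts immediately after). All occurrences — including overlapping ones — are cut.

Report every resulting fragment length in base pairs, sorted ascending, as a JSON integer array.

[2,4,5,7,8,11,11,12,12,14,15,16,17,17]

Per-enzyme occurrences:
  BxoIV CTGCG/5: at [3, 31, 56, 63, 68, 80, 93, 108, 138] ⇒ [8, 36, 61, 68, 73, 85, 98, 113, 143]
  WciI CGTT/2: at [23, 42, 59, 71, 85, 123, 127] ⇒ [25, 44, 61, 73, 87, 125, 129]

Pooled cuts: [8, 25, 36, 44, 61, 68, 73, 85, 87, 98, 113, 125, 129, 143]

Fragment lengths:
  8→25: 17 bp
  25→36: 11 bp
  36→44: 8 bp
  44→61: 17 bp
  61→68: 7 bp
  68→73: 5 bp
  73→85: 12 bp
  85→87: 2 bp
  87→98: 11 bp
  98→113: 15 bp
  113→125: 12 bp
  125→129: 4 bp
  129→143: 14 bp
  143→8 (wrap): 151-143+8 = 16 bp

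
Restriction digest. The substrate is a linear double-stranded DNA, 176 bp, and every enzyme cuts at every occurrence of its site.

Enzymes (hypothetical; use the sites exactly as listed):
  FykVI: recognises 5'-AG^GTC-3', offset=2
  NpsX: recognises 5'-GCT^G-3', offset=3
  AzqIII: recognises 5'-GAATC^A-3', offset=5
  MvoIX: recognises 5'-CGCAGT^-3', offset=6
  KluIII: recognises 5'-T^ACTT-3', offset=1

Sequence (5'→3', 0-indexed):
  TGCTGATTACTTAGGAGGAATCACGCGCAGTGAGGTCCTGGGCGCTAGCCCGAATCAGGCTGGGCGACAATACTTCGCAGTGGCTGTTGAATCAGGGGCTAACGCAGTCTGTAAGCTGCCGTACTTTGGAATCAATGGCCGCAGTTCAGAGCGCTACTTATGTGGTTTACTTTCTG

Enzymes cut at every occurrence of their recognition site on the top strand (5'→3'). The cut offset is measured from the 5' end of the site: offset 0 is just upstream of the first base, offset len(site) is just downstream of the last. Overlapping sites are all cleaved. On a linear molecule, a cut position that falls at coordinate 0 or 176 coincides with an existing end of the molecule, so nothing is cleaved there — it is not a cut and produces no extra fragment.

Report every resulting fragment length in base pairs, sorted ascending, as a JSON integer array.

Scan for sites:
  FykVI AGGTC/2: at [32] ⇒ [34]
  NpsX GCTG/3: at [1, 58, 82, 114] ⇒ [4, 61, 85, 117]
  AzqIII GAATCA/5: at [17, 51, 88, 128] ⇒ [22, 56, 93, 133]
  MvoIX CGCAGT/6: at [25, 75, 102, 139] ⇒ [31, 81, 108, 145]
  KluIII TACTT/1: at [7, 70, 121, 154, 167] ⇒ [8, 71, 122, 155, 168]

Pooled cuts: [4, 8, 22, 31, 34, 56, 61, 71, 81, 85, 93, 108, 117, 122, 133, 145, 155, 168]

Fragment lengths:
  [0,4): 4 bp
  [4,8): 4 bp
  [8,22): 14 bp
  [22,31): 9 bp
  [31,34): 3 bp
  [34,56): 22 bp
  [56,61): 5 bp
  [61,71): 10 bp
  [71,81): 10 bp
  [81,85): 4 bp
  [85,93): 8 bp
  [93,108): 15 bp
  [108,117): 9 bp
  [117,122): 5 bp
  [122,133): 11 bp
  [133,145): 12 bp
  [145,155): 10 bp
  [155,168): 13 bp
  [168,176): 8 bp

[3,4,4,4,5,5,8,8,9,9,10,10,10,11,12,13,14,15,22]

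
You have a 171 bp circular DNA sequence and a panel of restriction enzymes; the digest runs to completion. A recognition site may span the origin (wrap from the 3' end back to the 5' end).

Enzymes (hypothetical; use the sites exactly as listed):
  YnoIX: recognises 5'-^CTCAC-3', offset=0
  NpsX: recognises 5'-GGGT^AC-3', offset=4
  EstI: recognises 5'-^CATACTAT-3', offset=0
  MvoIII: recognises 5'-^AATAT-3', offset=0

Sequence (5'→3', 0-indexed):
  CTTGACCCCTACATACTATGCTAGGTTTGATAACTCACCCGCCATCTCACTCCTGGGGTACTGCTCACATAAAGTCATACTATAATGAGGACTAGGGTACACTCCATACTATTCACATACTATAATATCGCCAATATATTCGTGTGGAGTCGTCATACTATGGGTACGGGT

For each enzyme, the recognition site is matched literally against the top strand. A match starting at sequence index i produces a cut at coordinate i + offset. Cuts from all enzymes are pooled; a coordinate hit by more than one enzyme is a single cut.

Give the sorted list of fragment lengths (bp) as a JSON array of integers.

[4,6,8,9,11,12,12,12,14,17,21,22,23]

Per-enzyme occurrences:
  YnoIX CTCAC/0: at [33, 45, 63] ⇒ [33, 45, 63]
  NpsX GGGTAC/4: at [55, 94, 161] ⇒ [59, 98, 165]
  EstI CATACTAT/0: at [11, 75, 104, 115, 153] ⇒ [11, 75, 104, 115, 153]
  MvoIII AATAT/0: at [123, 132] ⇒ [123, 132]

Pooled cuts: [11, 33, 45, 59, 63, 75, 98, 104, 115, 123, 132, 153, 165]

Fragments:
  11→33: 22 bp
  33→45: 12 bp
  45→59: 14 bp
  59→63: 4 bp
  63→75: 12 bp
  75→98: 23 bp
  98→104: 6 bp
  104→115: 11 bp
  115→123: 8 bp
  123→132: 9 bp
  132→153: 21 bp
  153→165: 12 bp
  165→11 (wrap): 171-165+11 = 17 bp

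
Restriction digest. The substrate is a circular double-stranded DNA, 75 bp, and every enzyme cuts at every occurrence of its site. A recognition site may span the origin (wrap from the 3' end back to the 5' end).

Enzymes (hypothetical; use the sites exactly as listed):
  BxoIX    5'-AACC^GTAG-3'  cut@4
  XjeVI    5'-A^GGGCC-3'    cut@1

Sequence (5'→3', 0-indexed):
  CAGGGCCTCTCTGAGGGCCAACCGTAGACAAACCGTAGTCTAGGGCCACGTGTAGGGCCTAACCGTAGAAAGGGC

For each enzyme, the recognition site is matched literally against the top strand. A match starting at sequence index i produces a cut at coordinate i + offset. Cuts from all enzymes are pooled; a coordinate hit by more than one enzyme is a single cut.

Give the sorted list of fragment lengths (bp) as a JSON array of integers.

Scan for sites:
  BxoIX AACCGTAG/4: at [19, 30, 60] ⇒ [23, 34, 64]
  XjeVI AGGGCC/1: at [1, 13, 41, 53, 70] ⇒ [2, 14, 42, 54, 71]

All cut coordinates (distinct, sorted): [2, 14, 23, 34, 42, 54, 64, 71]

Fragment lengths:
  2→14: 12 bp
  14→23: 9 bp
  23→34: 11 bp
  34→42: 8 bp
  42→54: 12 bp
  54→64: 10 bp
  64→71: 7 bp
  71→2 (wrap): 75-71+2 = 6 bp

[6,7,8,9,10,11,12,12]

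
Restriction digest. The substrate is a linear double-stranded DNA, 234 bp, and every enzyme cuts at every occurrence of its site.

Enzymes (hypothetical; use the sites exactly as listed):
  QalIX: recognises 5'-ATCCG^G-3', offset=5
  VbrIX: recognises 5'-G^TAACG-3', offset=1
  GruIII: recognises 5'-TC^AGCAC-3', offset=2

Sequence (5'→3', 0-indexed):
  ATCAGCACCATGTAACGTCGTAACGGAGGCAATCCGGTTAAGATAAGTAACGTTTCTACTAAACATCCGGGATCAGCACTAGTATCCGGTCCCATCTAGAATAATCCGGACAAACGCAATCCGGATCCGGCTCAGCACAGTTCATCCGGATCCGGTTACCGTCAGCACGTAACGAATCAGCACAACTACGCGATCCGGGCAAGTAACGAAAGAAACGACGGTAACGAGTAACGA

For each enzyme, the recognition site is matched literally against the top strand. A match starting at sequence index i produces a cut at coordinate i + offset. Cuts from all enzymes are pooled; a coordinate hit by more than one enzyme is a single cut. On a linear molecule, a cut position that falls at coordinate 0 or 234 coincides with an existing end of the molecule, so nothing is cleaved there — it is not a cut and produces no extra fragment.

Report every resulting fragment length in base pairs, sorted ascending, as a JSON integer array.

[3,4,5,6,6,6,6,6,7,8,9,9,9,11,14,15,15,16,18,19,20,22]

Scan for sites:
  QalIX (ATCCGG, off=5): starts [31, 64, 83, 103, 118, 124, 143, 149, 192] → cuts [36, 69, 88, 108, 123, 129, 148, 154, 197]
  VbrIX (GTAACG, off=1): starts [11, 19, 46, 168, 202, 220, 227] → cuts [12, 20, 47, 169, 203, 221, 228]
  GruIII (TCAGCAC, off=2): starts [1, 72, 131, 161, 176] → cuts [3, 74, 133, 163, 178]

All cut coordinates (distinct, sorted): [3, 12, 20, 36, 47, 69, 74, 88, 108, 123, 129, 133, 148, 154, 163, 169, 178, 197, 203, 221, 228]

Fragment lengths:
  [0,3): 3 bp
  [3,12): 9 bp
  [12,20): 8 bp
  [20,36): 16 bp
  [36,47): 11 bp
  [47,69): 22 bp
  [69,74): 5 bp
  [74,88): 14 bp
  [88,108): 20 bp
  [108,123): 15 bp
  [123,129): 6 bp
  [129,133): 4 bp
  [133,148): 15 bp
  [148,154): 6 bp
  [154,163): 9 bp
  [163,169): 6 bp
  [169,178): 9 bp
  [178,197): 19 bp
  [197,203): 6 bp
  [203,221): 18 bp
  [221,228): 7 bp
  [228,234): 6 bp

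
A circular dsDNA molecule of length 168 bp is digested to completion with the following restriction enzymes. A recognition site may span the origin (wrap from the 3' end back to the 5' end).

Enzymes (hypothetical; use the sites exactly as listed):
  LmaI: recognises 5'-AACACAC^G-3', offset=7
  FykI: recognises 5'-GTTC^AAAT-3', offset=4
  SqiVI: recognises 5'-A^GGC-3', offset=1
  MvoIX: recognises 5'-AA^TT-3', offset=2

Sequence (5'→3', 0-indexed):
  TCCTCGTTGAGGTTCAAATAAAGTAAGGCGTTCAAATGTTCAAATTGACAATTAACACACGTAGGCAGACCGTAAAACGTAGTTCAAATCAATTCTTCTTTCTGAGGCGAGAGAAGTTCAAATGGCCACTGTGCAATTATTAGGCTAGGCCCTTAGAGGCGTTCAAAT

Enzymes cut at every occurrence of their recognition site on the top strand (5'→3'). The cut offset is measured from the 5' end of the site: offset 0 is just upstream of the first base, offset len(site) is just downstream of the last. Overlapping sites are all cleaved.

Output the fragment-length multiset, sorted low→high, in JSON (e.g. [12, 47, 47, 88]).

[3,3,3,5,6,7,7,7,7,8,9,10,11,13,14,16,17,22]

Site scan:
  LmaI (AACACACG, off=7): starts [53] → cuts [60]
  FykI (GTTCAAAT, off=4): starts [11, 29, 37, 81, 115, 160] → cuts [15, 33, 41, 85, 119, 164]
  SqiVI (AGGC, off=1): starts [25, 62, 104, 141, 146, 156] → cuts [26, 63, 105, 142, 147, 157]
  MvoIX (AATT, off=2): starts [42, 49, 90, 134, 165] → cuts [44, 51, 92, 136, 167]

Pooled cuts: [15, 26, 33, 41, 44, 51, 60, 63, 85, 92, 105, 119, 136, 142, 147, 157, 164, 167]

Fragment lengths:
  15→26: 11 bp
  26→33: 7 bp
  33→41: 8 bp
  41→44: 3 bp
  44→51: 7 bp
  51→60: 9 bp
  60→63: 3 bp
  63→85: 22 bp
  85→92: 7 bp
  92→105: 13 bp
  105→119: 14 bp
  119→136: 17 bp
  136→142: 6 bp
  142→147: 5 bp
  147→157: 10 bp
  157→164: 7 bp
  164→167: 3 bp
  167→15 (wrap): 168-167+15 = 16 bp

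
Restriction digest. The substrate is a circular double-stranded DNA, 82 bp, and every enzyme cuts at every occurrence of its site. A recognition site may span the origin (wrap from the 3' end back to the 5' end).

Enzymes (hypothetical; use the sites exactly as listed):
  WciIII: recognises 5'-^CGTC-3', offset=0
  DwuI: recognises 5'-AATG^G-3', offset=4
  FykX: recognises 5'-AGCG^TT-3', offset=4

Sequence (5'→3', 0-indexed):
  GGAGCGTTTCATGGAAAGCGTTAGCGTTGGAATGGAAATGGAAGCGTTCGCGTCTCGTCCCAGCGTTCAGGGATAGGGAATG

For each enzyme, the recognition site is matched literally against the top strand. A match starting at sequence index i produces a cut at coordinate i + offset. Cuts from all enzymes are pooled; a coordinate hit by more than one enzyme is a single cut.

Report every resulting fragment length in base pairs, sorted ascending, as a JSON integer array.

[4,5,6,6,6,6,8,10,14,17]

Site scan:
  WciIII (CGTC, off=0): starts [50, 55] → cuts [50, 55]
  DwuI (AATGG, off=4): starts [30, 36, 78] → cuts [0, 34, 40]
  FykX (AGCGTT, off=4): starts [2, 16, 22, 42, 61] → cuts [6, 20, 26, 46, 65]

Pooled cuts: [0, 6, 20, 26, 34, 40, 46, 50, 55, 65]

Fragments:
  0→6: 6 bp
  6→20: 14 bp
  20→26: 6 bp
  26→34: 8 bp
  34→40: 6 bp
  40→46: 6 bp
  46→50: 4 bp
  50→55: 5 bp
  55→65: 10 bp
  65→0 (wrap): 82-65+0 = 17 bp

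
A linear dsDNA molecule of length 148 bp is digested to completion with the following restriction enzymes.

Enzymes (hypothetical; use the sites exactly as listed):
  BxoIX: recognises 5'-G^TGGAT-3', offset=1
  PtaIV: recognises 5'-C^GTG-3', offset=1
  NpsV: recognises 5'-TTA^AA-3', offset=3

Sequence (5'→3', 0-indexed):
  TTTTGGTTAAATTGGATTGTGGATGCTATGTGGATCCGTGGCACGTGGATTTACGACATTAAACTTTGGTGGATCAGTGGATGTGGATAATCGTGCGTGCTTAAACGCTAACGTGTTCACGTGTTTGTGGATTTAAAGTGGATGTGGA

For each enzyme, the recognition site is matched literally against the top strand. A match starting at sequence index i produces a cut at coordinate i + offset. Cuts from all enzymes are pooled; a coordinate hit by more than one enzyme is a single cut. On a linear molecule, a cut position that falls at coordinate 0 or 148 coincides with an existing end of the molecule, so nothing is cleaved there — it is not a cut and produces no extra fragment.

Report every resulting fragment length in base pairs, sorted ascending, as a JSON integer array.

[1,3,4,6,7,7,7,7,8,8,8,8,9,9,9,10,10,11,16]

Site scan:
  BxoIX GTGGAT/1: at [18, 29, 44, 68, 76, 82, 126, 137] ⇒ [19, 30, 45, 69, 77, 83, 127, 138]
  PtaIV CGTG/1: at [36, 43, 91, 95, 111, 119] ⇒ [37, 44, 92, 96, 112, 120]
  NpsV TTAAA/3: at [6, 58, 100, 132] ⇒ [9, 61, 103, 135]

All cut coordinates (distinct, sorted): [9, 19, 30, 37, 44, 45, 61, 69, 77, 83, 92, 96, 103, 112, 120, 127, 135, 138]

Fragments:
  [0,9): 9 bp
  [9,19): 10 bp
  [19,30): 11 bp
  [30,37): 7 bp
  [37,44): 7 bp
  [44,45): 1 bp
  [45,61): 16 bp
  [61,69): 8 bp
  [69,77): 8 bp
  [77,83): 6 bp
  [83,92): 9 bp
  [92,96): 4 bp
  [96,103): 7 bp
  [103,112): 9 bp
  [112,120): 8 bp
  [120,127): 7 bp
  [127,135): 8 bp
  [135,138): 3 bp
  [138,148): 10 bp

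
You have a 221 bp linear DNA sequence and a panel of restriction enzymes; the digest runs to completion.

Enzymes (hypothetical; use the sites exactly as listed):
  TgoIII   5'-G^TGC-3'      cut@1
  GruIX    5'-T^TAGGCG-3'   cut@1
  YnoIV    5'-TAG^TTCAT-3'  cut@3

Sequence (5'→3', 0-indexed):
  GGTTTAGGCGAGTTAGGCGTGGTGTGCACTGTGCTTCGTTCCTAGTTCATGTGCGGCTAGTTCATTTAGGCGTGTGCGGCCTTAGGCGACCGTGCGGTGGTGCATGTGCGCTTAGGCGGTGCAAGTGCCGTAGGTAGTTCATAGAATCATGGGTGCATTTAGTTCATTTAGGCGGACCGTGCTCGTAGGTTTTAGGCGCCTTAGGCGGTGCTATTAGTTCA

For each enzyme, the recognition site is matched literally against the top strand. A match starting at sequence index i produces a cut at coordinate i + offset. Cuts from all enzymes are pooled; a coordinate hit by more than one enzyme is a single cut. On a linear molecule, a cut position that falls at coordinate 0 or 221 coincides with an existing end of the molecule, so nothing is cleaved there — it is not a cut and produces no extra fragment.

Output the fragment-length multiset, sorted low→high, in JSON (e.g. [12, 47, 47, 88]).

Scan for sites:
  TgoIII (GTGC, off=1): starts [23, 30, 50, 73, 91, 99, 105, 118, 124, 152, 178, 207] → cuts [24, 31, 51, 74, 92, 100, 106, 119, 125, 153, 179, 208]
  GruIX (TTAGGCG, off=1): starts [3, 12, 65, 81, 111, 167, 191, 200] → cuts [4, 13, 66, 82, 112, 168, 192, 201]
  YnoIV (TAGTTCAT, off=3): starts [42, 57, 134, 159] → cuts [45, 60, 137, 162]

All cut coordinates (distinct, sorted): [4, 13, 24, 31, 45, 51, 60, 66, 74, 82, 92, 100, 106, 112, 119, 125, 137, 153, 162, 168, 179, 192, 201, 208]

Fragments:
  [0,4): 4 bp
  [4,13): 9 bp
  [13,24): 11 bp
  [24,31): 7 bp
  [31,45): 14 bp
  [45,51): 6 bp
  [51,60): 9 bp
  [60,66): 6 bp
  [66,74): 8 bp
  [74,82): 8 bp
  [82,92): 10 bp
  [92,100): 8 bp
  [100,106): 6 bp
  [106,112): 6 bp
  [112,119): 7 bp
  [119,125): 6 bp
  [125,137): 12 bp
  [137,153): 16 bp
  [153,162): 9 bp
  [162,168): 6 bp
  [168,179): 11 bp
  [179,192): 13 bp
  [192,201): 9 bp
  [201,208): 7 bp
  [208,221): 13 bp

[4,6,6,6,6,6,6,7,7,7,8,8,8,9,9,9,9,10,11,11,12,13,13,14,16]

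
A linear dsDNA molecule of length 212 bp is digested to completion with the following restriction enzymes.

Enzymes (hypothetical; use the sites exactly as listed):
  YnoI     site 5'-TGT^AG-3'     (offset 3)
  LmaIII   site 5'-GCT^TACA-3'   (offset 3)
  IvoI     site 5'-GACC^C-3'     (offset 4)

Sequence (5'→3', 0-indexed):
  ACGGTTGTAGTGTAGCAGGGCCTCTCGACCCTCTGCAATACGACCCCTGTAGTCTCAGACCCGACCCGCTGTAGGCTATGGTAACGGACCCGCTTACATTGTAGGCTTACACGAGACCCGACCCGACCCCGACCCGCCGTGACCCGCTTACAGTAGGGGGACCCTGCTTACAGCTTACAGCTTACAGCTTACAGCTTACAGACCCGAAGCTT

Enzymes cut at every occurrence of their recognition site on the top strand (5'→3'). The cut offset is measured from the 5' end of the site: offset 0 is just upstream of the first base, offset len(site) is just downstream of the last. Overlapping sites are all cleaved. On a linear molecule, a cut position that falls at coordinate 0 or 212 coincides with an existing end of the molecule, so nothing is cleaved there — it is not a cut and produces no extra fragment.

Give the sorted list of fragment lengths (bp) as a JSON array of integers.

Scan for sites:
  YnoI (TGTAG, off=3): starts [5, 10, 47, 69, 99] → cuts [8, 13, 50, 72, 102]
  LmaIII (GCTTACA, off=3): starts [91, 104, 145, 165, 172, 179, 186, 193] → cuts [94, 107, 148, 168, 175, 182, 189, 196]
  IvoI (GACCC, off=4): starts [26, 41, 57, 62, 86, 114, 119, 124, 130, 140, 159, 200] → cuts [30, 45, 61, 66, 90, 118, 123, 128, 134, 144, 163, 204]

All cut coordinates (distinct, sorted): [8, 13, 30, 45, 50, 61, 66, 72, 90, 94, 102, 107, 118, 123, 128, 134, 144, 148, 163, 168, 175, 182, 189, 196, 204]

Fragments:
  [0,8): 8 bp
  [8,13): 5 bp
  [13,30): 17 bp
  [30,45): 15 bp
  [45,50): 5 bp
  [50,61): 11 bp
  [61,66): 5 bp
  [66,72): 6 bp
  [72,90): 18 bp
  [90,94): 4 bp
  [94,102): 8 bp
  [102,107): 5 bp
  [107,118): 11 bp
  [118,123): 5 bp
  [123,128): 5 bp
  [128,134): 6 bp
  [134,144): 10 bp
  [144,148): 4 bp
  [148,163): 15 bp
  [163,168): 5 bp
  [168,175): 7 bp
  [175,182): 7 bp
  [182,189): 7 bp
  [189,196): 7 bp
  [196,204): 8 bp
  [204,212): 8 bp

[4,4,5,5,5,5,5,5,5,6,6,7,7,7,7,8,8,8,8,10,11,11,15,15,17,18]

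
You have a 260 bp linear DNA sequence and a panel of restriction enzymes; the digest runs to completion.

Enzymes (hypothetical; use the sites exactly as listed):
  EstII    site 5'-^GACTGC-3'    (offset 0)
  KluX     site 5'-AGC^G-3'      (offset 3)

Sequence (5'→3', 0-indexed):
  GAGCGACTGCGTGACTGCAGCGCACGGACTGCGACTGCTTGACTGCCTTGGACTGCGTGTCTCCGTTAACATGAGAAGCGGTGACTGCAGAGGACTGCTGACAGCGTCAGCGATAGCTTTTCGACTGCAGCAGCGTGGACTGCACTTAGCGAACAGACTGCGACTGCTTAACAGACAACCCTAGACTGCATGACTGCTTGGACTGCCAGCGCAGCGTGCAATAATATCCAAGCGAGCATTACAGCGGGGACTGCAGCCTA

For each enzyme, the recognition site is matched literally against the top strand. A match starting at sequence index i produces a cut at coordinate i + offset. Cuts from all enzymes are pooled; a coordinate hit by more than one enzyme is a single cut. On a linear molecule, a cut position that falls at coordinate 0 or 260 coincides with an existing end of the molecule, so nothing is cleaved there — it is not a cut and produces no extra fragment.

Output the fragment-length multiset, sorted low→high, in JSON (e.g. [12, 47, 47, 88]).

Scan for sites:
  EstII GACTGC/0: at [4, 12, 26, 32, 40, 50, 82, 92, 122, 137, 155, 161, 183, 191, 200, 248] ⇒ [4, 12, 26, 32, 40, 50, 82, 92, 122, 137, 155, 161, 183, 191, 200, 248]
  KluX AGCG/3: at [1, 18, 76, 102, 108, 131, 147, 207, 212, 230, 242] ⇒ [4, 21, 79, 105, 111, 134, 150, 210, 215, 233, 245]

Pooled cuts: [4, 12, 21, 26, 32, 40, 50, 79, 82, 92, 105, 111, 122, 134, 137, 150, 155, 161, 183, 191, 200, 210, 215, 233, 245, 248]

Fragments:
  [0,4): 4 bp
  [4,12): 8 bp
  [12,21): 9 bp
  [21,26): 5 bp
  [26,32): 6 bp
  [32,40): 8 bp
  [40,50): 10 bp
  [50,79): 29 bp
  [79,82): 3 bp
  [82,92): 10 bp
  [92,105): 13 bp
  [105,111): 6 bp
  [111,122): 11 bp
  [122,134): 12 bp
  [134,137): 3 bp
  [137,150): 13 bp
  [150,155): 5 bp
  [155,161): 6 bp
  [161,183): 22 bp
  [183,191): 8 bp
  [191,200): 9 bp
  [200,210): 10 bp
  [210,215): 5 bp
  [215,233): 18 bp
  [233,245): 12 bp
  [245,248): 3 bp
  [248,260): 12 bp

[3,3,3,4,5,5,5,6,6,6,8,8,8,9,9,10,10,10,11,12,12,12,13,13,18,22,29]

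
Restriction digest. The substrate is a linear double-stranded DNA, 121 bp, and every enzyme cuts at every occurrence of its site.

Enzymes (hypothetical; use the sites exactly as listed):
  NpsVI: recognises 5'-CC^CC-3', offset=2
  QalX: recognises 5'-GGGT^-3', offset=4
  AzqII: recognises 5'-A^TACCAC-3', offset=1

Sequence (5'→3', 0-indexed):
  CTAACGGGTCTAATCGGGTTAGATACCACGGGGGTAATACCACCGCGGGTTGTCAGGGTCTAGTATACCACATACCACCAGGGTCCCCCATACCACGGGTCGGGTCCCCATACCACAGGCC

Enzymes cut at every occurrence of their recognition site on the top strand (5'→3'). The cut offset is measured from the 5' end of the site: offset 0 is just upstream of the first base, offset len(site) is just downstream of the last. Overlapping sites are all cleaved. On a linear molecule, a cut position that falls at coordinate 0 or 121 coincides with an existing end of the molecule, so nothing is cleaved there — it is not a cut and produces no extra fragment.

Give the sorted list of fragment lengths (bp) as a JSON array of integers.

[1,2,2,2,3,3,4,5,6,7,9,9,10,10,11,12,12,13]

Site scan:
  NpsVI CCCC/2: at [84, 85, 105] ⇒ [86, 87, 107]
  QalX GGGT/4: at [5, 15, 31, 46, 55, 80, 96, 101] ⇒ [9, 19, 35, 50, 59, 84, 100, 105]
  AzqII ATACCAC/1: at [22, 36, 64, 71, 89, 109] ⇒ [23, 37, 65, 72, 90, 110]

All cut coordinates (distinct, sorted): [9, 19, 23, 35, 37, 50, 59, 65, 72, 84, 86, 87, 90, 100, 105, 107, 110]

Fragment lengths:
  [0,9): 9 bp
  [9,19): 10 bp
  [19,23): 4 bp
  [23,35): 12 bp
  [35,37): 2 bp
  [37,50): 13 bp
  [50,59): 9 bp
  [59,65): 6 bp
  [65,72): 7 bp
  [72,84): 12 bp
  [84,86): 2 bp
  [86,87): 1 bp
  [87,90): 3 bp
  [90,100): 10 bp
  [100,105): 5 bp
  [105,107): 2 bp
  [107,110): 3 bp
  [110,121): 11 bp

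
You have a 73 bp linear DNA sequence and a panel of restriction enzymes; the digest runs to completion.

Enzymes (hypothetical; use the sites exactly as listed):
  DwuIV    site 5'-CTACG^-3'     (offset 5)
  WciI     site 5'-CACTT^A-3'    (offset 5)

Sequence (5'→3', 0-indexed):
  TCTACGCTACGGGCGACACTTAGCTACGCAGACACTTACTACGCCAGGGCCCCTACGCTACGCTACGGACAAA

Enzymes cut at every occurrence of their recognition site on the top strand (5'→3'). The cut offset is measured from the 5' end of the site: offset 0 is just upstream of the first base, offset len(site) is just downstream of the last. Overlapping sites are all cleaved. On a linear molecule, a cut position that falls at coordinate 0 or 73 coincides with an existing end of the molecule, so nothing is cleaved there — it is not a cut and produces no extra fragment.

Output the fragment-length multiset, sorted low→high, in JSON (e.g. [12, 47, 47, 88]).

[5,5,5,6,6,6,7,9,10,14]

Site scan:
  DwuIV (CTACG, off=5): starts [1, 6, 23, 38, 52, 57, 62] → cuts [6, 11, 28, 43, 57, 62, 67]
  WciI (CACTTA, off=5): starts [16, 32] → cuts [21, 37]

Pooled cuts: [6, 11, 21, 28, 37, 43, 57, 62, 67]

Fragment lengths:
  [0,6): 6 bp
  [6,11): 5 bp
  [11,21): 10 bp
  [21,28): 7 bp
  [28,37): 9 bp
  [37,43): 6 bp
  [43,57): 14 bp
  [57,62): 5 bp
  [62,67): 5 bp
  [67,73): 6 bp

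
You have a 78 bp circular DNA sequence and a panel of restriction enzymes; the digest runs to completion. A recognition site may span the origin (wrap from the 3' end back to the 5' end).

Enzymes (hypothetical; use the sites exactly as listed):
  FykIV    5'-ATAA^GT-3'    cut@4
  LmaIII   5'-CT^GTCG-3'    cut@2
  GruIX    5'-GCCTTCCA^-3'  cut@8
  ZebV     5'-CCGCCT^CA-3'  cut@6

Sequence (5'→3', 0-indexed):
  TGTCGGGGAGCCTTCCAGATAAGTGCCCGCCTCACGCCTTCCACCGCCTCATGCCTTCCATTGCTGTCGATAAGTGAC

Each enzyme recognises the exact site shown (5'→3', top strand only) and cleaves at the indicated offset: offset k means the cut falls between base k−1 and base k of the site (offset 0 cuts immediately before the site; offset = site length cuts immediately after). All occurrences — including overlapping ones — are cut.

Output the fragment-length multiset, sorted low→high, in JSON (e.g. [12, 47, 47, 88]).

Scan for sites:
  FykIV (ATAAGT, off=4): starts [18, 69] → cuts [22, 73]
  LmaIII (CTGTCG, off=2): starts [63, 77] → cuts [1, 65]
  GruIX (GCCTTCCA, off=8): starts [9, 35, 52] → cuts [17, 43, 60]
  ZebV (CCGCCTCA, off=6): starts [26, 43] → cuts [32, 49]

All cut coordinates (distinct, sorted): [1, 17, 22, 32, 43, 49, 60, 65, 73]

Fragment lengths:
  1→17: 16 bp
  17→22: 5 bp
  22→32: 10 bp
  32→43: 11 bp
  43→49: 6 bp
  49→60: 11 bp
  60→65: 5 bp
  65→73: 8 bp
  73→1 (wrap): 78-73+1 = 6 bp

[5,5,6,6,8,10,11,11,16]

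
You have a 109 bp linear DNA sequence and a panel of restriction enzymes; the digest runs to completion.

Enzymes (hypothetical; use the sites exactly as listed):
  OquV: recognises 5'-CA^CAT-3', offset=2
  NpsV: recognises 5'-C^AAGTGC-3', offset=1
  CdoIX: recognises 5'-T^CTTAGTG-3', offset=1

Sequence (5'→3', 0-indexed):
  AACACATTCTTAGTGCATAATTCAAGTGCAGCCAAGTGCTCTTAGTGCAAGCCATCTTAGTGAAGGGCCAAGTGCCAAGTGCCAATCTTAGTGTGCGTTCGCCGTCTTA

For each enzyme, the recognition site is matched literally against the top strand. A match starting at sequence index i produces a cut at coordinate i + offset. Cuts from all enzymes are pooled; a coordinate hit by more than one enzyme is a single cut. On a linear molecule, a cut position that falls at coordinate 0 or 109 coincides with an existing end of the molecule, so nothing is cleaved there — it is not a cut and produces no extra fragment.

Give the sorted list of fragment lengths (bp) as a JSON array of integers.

Scan for sites:
  OquV CACAT/2: at [2] ⇒ [4]
  NpsV CAAGTGC/1: at [22, 32, 68, 75] ⇒ [23, 33, 69, 76]
  CdoIX TCTTAGTG/1: at [7, 39, 54, 85] ⇒ [8, 40, 55, 86]

All cut coordinates (distinct, sorted): [4, 8, 23, 33, 40, 55, 69, 76, 86]

Fragment lengths:
  [0,4): 4 bp
  [4,8): 4 bp
  [8,23): 15 bp
  [23,33): 10 bp
  [33,40): 7 bp
  [40,55): 15 bp
  [55,69): 14 bp
  [69,76): 7 bp
  [76,86): 10 bp
  [86,109): 23 bp

[4,4,7,7,10,10,14,15,15,23]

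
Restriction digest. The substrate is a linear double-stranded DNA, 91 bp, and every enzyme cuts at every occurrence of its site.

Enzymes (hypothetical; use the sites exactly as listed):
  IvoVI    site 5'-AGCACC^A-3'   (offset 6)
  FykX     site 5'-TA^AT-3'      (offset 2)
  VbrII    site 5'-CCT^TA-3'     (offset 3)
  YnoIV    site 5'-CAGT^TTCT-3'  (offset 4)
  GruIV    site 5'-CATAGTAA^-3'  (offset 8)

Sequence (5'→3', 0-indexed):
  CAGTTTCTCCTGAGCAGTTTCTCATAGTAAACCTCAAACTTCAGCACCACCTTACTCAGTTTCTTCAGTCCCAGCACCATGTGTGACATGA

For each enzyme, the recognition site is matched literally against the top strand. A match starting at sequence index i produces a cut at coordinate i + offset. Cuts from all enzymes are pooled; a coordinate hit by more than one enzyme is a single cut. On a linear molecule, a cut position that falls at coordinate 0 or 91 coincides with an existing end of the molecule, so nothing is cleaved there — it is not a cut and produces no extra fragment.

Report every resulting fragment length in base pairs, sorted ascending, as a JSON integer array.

[4,4,8,12,13,14,18,18]

Per-enzyme occurrences:
  IvoVI AGCACCA/6: at [42, 72] ⇒ [48, 78]
  FykX (TAAT, off=2): no sites
  VbrII CCTTA/3: at [49] ⇒ [52]
  YnoIV CAGTTTCT/4: at [0, 14, 56] ⇒ [4, 18, 60]
  GruIV CATAGTAA/8: at [22] ⇒ [30]

Pooled cuts: [4, 18, 30, 48, 52, 60, 78]

Fragments:
  [0,4): 4 bp
  [4,18): 14 bp
  [18,30): 12 bp
  [30,48): 18 bp
  [48,52): 4 bp
  [52,60): 8 bp
  [60,78): 18 bp
  [78,91): 13 bp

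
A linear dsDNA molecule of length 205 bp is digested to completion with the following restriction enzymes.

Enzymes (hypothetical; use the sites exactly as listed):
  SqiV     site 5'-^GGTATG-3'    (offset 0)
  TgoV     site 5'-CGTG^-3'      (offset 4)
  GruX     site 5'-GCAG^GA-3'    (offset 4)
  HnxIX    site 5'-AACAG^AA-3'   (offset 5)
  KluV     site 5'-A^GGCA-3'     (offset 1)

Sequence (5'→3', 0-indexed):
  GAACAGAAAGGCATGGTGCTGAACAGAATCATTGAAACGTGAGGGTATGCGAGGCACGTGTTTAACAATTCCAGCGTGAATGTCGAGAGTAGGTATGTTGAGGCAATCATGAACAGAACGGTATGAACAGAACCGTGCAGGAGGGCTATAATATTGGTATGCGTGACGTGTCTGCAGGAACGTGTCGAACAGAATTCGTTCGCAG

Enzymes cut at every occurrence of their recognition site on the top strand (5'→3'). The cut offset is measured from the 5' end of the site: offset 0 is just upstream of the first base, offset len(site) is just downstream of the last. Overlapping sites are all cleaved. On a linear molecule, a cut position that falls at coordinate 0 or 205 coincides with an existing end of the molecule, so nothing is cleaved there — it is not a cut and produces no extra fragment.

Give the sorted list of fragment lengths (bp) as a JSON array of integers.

Per-enzyme occurrences:
  SqiV GGTATG/0: at [43, 91, 119, 155] ⇒ [43, 91, 119, 155]
  TgoV CGTG/4: at [37, 56, 74, 133, 161, 166, 180] ⇒ [41, 60, 78, 137, 165, 170, 184]
  GruX GCAGGA/4: at [136, 173] ⇒ [140, 177]
  HnxIX AACAGAA/5: at [1, 21, 111, 125, 187] ⇒ [6, 26, 116, 130, 192]
  KluV AGGCA/1: at [8, 51, 100] ⇒ [9, 52, 101]

Pooled cuts: [6, 9, 26, 41, 43, 52, 60, 78, 91, 101, 116, 119, 130, 137, 140, 155, 165, 170, 177, 184, 192]

Fragments:
  [0,6): 6 bp
  [6,9): 3 bp
  [9,26): 17 bp
  [26,41): 15 bp
  [41,43): 2 bp
  [43,52): 9 bp
  [52,60): 8 bp
  [60,78): 18 bp
  [78,91): 13 bp
  [91,101): 10 bp
  [101,116): 15 bp
  [116,119): 3 bp
  [119,130): 11 bp
  [130,137): 7 bp
  [137,140): 3 bp
  [140,155): 15 bp
  [155,165): 10 bp
  [165,170): 5 bp
  [170,177): 7 bp
  [177,184): 7 bp
  [184,192): 8 bp
  [192,205): 13 bp

[2,3,3,3,5,6,7,7,7,8,8,9,10,10,11,13,13,15,15,15,17,18]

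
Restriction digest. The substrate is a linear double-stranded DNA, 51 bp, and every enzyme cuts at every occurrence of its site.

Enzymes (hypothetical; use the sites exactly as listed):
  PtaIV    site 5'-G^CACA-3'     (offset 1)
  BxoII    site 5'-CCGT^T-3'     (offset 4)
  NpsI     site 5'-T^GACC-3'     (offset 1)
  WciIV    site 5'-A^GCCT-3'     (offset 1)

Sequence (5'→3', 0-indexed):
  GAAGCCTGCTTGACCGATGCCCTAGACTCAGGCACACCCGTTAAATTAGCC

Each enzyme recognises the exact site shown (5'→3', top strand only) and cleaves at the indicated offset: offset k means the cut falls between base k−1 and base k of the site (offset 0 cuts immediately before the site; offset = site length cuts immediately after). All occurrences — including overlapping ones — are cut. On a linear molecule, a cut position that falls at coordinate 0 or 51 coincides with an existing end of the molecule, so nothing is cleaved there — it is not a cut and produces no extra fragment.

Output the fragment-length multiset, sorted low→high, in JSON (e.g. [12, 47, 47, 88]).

Scan for sites:
  PtaIV (GCACA, off=1): starts [31] → cuts [32]
  BxoII (CCGTT, off=4): starts [37] → cuts [41]
  NpsI (TGACC, off=1): starts [10] → cuts [11]
  WciIV (AGCCT, off=1): starts [2] → cuts [3]

All cut coordinates (distinct, sorted): [3, 11, 32, 41]

Fragment lengths:
  [0,3): 3 bp
  [3,11): 8 bp
  [11,32): 21 bp
  [32,41): 9 bp
  [41,51): 10 bp

[3,8,9,10,21]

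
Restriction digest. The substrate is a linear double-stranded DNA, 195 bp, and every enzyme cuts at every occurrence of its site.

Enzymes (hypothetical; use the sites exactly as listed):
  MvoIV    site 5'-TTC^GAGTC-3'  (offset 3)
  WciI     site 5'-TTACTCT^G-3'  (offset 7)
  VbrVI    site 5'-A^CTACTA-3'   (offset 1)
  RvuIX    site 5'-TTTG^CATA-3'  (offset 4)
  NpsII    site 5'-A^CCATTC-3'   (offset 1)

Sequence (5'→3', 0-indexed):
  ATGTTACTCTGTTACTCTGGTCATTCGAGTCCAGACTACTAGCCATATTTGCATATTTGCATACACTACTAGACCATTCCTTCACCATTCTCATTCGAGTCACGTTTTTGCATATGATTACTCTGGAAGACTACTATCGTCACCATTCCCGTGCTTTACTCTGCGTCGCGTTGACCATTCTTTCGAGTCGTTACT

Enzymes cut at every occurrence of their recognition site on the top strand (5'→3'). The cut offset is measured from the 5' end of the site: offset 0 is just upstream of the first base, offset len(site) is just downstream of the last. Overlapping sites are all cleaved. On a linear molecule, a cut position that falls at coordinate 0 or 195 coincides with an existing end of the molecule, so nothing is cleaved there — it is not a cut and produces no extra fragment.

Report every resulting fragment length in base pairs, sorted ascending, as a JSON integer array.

Site scan:
  MvoIV TTCGAGTC/3: at [23, 93, 181] ⇒ [26, 96, 184]
  WciI TTACTCTG/7: at [3, 11, 117, 155] ⇒ [10, 18, 124, 162]
  VbrVI ACTACTA/1: at [34, 64, 129] ⇒ [35, 65, 130]
  RvuIX TTTGCATA/4: at [47, 55, 106] ⇒ [51, 59, 110]
  NpsII ACCATTC/1: at [72, 83, 141, 173] ⇒ [73, 84, 142, 174]

Pooled cuts: [10, 18, 26, 35, 51, 59, 65, 73, 84, 96, 110, 124, 130, 142, 162, 174, 184]

Fragments:
  [0,10): 10 bp
  [10,18): 8 bp
  [18,26): 8 bp
  [26,35): 9 bp
  [35,51): 16 bp
  [51,59): 8 bp
  [59,65): 6 bp
  [65,73): 8 bp
  [73,84): 11 bp
  [84,96): 12 bp
  [96,110): 14 bp
  [110,124): 14 bp
  [124,130): 6 bp
  [130,142): 12 bp
  [142,162): 20 bp
  [162,174): 12 bp
  [174,184): 10 bp
  [184,195): 11 bp

[6,6,8,8,8,8,9,10,10,11,11,12,12,12,14,14,16,20]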